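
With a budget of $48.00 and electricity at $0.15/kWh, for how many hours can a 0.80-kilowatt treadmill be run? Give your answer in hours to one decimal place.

400.0 h

Energy available = $48.00 ÷ $0.15/kWh = 320 kWh
Hours = 320 kWh ÷ 0.8 kW = 400.0 h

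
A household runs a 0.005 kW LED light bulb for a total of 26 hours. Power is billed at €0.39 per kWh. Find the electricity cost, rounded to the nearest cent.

€0.05

Energy = 0.005 kW × 26 h = 0.13 kWh
Cost = 0.13 kWh × €0.39/kWh = €0.05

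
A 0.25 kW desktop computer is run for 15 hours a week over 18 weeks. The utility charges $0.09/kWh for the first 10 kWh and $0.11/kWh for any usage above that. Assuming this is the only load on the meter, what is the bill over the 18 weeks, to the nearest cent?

$7.23

Runtime = 15 h/week × 18 weeks = 270 h
Energy = 0.25 kW × 270 h = 67.5 kWh
Tier 1 (0–10 kWh): 10 × $0.09 = $0.9
Above 10 kWh: 57.5 × $0.11 = $6.325
Bill = $7.23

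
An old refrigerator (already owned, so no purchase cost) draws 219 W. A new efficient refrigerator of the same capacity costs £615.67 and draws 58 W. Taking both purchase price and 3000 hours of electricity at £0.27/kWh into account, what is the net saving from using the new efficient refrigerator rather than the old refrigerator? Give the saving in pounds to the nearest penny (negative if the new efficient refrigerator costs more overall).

old refrigerator: £0.00 + (219/1000) kW × 3000 h × £0.27 = £0.00 + £177.39 = £177.39
new efficient refrigerator: £615.67 + (58/1000) kW × 3000 h × £0.27 = £615.67 + £46.98 = £662.65
Saving = £177.39 − £662.65 = −£485.26

-£485.26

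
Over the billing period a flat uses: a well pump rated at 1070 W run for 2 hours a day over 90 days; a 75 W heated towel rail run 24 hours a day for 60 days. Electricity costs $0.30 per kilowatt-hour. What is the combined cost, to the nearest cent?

well pump: Runtime = 2 h/day × 90 days = 180 h
well pump: 1.07 kW × 180 h = 192.6 kWh
heated towel rail: Runtime = 24 h × 60 = 1440 h
heated towel rail: 0.075 kW × 1440 h = 108 kWh
Total energy = 300.6 kWh
Cost = 300.6 × $0.30 = $90.18

$90.18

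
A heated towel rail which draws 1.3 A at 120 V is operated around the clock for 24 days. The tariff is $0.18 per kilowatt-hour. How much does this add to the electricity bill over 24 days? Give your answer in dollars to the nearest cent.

Power = 1.3 A × 120 V = 156 W = 0.156 kW
Runtime = 24 h × 24 = 576 h
Energy = 0.156 kW × 576 h = 89.856 kWh
Cost = 89.856 kWh × $0.18/kWh = $16.17

$16.17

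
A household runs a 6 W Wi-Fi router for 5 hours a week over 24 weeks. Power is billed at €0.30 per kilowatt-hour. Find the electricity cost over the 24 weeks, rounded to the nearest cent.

Runtime = 5 h/week × 24 weeks = 120 h
Energy = 0.006 kW × 120 h = 0.72 kWh
Cost = 0.72 kWh × €0.30/kWh = €0.22

€0.22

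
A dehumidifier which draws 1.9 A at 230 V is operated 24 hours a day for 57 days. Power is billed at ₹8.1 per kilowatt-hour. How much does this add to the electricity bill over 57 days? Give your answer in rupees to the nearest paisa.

₹4842.31

Power = 1.9 A × 230 V = 437 W = 0.437 kW
Runtime = 24 h × 57 = 1368 h
Energy = 0.437 kW × 1368 h = 597.816 kWh
Cost = 597.816 kWh × ₹8.1/kWh = ₹4842.31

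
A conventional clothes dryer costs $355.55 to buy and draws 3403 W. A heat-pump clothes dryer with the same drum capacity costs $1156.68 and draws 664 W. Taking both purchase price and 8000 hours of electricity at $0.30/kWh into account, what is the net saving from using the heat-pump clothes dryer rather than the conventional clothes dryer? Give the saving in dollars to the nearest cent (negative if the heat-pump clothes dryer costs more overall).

$5772.47

conventional clothes dryer: $355.55 + (3403/1000) kW × 8000 h × $0.30 = $355.55 + $8167.2 = $8522.75
heat-pump clothes dryer: $1156.68 + (664/1000) kW × 8000 h × $0.30 = $1156.68 + $1593.6 = $2750.28
Saving = $8522.75 − $2750.28 = $5772.47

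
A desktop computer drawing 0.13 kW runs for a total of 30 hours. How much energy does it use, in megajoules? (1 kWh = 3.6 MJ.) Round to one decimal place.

Energy = 0.13 kW × 30 h = 3.9 kWh
= 3.9 × 3.6 MJ = 14.0 MJ

14.0 MJ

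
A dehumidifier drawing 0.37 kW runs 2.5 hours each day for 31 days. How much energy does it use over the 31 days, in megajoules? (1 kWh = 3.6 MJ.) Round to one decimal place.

103.2 MJ

Runtime = 2.5 h/day × 31 days = 77.5 h
Energy = 0.37 kW × 77.5 h = 28.675 kWh
= 28.675 × 3.6 MJ = 103.2 MJ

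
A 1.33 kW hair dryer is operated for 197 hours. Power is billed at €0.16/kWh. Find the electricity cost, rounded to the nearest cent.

Energy = 1.33 kW × 197 h = 262.01 kWh
Cost = 262.01 kWh × €0.16/kWh = €41.92

€41.92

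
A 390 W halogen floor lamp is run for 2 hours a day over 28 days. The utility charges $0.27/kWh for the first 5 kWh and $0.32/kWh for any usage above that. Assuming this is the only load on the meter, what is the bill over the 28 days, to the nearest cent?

$6.74

Runtime = 2 h/day × 28 days = 56 h
Energy = 0.39 kW × 56 h = 21.84 kWh
Tier 1 (0–5 kWh): 5 × $0.27 = $1.35
Above 5 kWh: 16.84 × $0.32 = $5.3888
Bill = $6.74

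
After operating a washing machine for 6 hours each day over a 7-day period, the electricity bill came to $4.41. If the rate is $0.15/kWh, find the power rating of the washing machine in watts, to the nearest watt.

700 W

Energy = $4.41 ÷ $0.15/kWh = 29.4 kWh
Runtime = 6 h/day × 7 days = 42 h
Power = 29.4 kWh ÷ 42 h = 0.7 kW = 700 W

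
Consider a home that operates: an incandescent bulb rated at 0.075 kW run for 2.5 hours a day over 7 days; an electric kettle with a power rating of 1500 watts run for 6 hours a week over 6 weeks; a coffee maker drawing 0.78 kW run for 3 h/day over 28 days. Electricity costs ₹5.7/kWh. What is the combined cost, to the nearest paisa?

incandescent bulb: Runtime = 2.5 h/day × 7 days = 17.5 h
incandescent bulb: 0.075 kW × 17.5 h = 1.3125 kWh
electric kettle: Runtime = 6 h/week × 6 weeks = 36 h
electric kettle: 1.5 kW × 36 h = 54 kWh
coffee maker: Runtime = 3 h/day × 28 days = 84 h
coffee maker: 0.78 kW × 84 h = 65.52 kWh
Total energy = 120.8325 kWh
Cost = 120.8325 × ₹5.7 = ₹688.75

₹688.75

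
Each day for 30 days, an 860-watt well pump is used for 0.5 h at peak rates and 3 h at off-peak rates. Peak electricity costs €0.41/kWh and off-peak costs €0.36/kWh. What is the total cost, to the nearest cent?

€33.15

Peak energy = 0.86 kW × 0.5 h × 30 = 12.9 kWh
Off-peak energy = 0.86 kW × 3 h × 30 = 77.4 kWh
Cost = 12.9 × €0.41 + 77.4 × €0.36 = €5.289 + €27.864 = €33.15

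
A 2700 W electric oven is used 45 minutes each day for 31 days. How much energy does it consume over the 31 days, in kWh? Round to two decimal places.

Runtime = 45 min × 31 = 1395 min = 23.25 h
Energy = 2.7 kW × 23.25 h = 62.775 kWh ≈ 62.78 kWh

62.78 kWh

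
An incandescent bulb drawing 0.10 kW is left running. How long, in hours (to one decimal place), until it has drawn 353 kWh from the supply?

3530.0 h

Hours = 353 kWh ÷ 0.1 kW = 3530.0 h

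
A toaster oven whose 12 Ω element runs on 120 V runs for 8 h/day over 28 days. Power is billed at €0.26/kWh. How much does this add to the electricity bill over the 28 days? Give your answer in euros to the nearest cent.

Power = V²/R = 120²/12 = 1200 W = 1.2 kW
Runtime = 8 h/day × 28 days = 224 h
Energy = 1.2 kW × 224 h = 268.8 kWh
Cost = 268.8 kWh × €0.26/kWh = €69.89

€69.89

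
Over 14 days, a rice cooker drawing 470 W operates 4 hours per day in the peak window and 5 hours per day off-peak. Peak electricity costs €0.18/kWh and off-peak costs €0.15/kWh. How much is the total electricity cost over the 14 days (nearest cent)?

Peak energy = 0.47 kW × 4 h × 14 = 26.32 kWh
Off-peak energy = 0.47 kW × 5 h × 14 = 32.9 kWh
Cost = 26.32 × €0.18 + 32.9 × €0.15 = €4.7376 + €4.935 = €9.67

€9.67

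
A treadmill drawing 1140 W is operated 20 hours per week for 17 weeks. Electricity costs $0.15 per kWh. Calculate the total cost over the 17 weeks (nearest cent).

$58.14

Runtime = 20 h/week × 17 weeks = 340 h
Energy = 1.14 kW × 340 h = 387.6 kWh
Cost = 387.6 kWh × $0.15/kWh = $58.14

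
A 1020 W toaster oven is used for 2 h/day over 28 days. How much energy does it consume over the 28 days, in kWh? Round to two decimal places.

57.12 kWh

Runtime = 2 h/day × 28 days = 56 h
Energy = 1.02 kW × 56 h = 57.12 kWh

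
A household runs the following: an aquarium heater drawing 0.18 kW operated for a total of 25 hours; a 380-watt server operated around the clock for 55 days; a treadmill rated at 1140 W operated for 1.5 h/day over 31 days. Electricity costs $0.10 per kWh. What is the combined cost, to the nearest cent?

$55.91

aquarium heater: 0.18 kW × 25 h = 4.5 kWh
server: Runtime = 24 h × 55 = 1320 h
server: 0.38 kW × 1320 h = 501.6 kWh
treadmill: Runtime = 1.5 h/day × 31 days = 46.5 h
treadmill: 1.14 kW × 46.5 h = 53.01 kWh
Total energy = 559.11 kWh
Cost = 559.11 × $0.10 = $55.91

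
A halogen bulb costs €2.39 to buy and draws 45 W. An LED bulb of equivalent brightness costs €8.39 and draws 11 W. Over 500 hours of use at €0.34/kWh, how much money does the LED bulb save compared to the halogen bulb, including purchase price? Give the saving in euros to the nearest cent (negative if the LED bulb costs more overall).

-€0.22

halogen bulb: €2.39 + (45/1000) kW × 500 h × €0.34 = €2.39 + €7.65 = €10.04
LED bulb: €8.39 + (11/1000) kW × 500 h × €0.34 = €8.39 + €1.87 = €10.26
Saving = €10.04 − €10.26 = −€0.22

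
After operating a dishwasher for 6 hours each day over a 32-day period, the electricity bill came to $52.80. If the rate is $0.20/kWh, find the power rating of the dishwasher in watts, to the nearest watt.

1375 W

Energy = $52.80 ÷ $0.20/kWh = 264 kWh
Runtime = 6 h/day × 32 days = 192 h
Power = 264 kWh ÷ 192 h = 1.375 kW = 1375 W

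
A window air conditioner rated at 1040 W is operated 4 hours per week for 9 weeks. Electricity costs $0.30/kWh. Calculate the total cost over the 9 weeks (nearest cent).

Runtime = 4 h/week × 9 weeks = 36 h
Energy = 1.04 kW × 36 h = 37.44 kWh
Cost = 37.44 kWh × $0.30/kWh = $11.23

$11.23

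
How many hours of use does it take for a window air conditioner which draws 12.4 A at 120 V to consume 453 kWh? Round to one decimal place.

304.4 h

Power = 12.4 A × 120 V = 1488 W = 1.488 kW
Hours = 453 kWh ÷ 1.488 kW = 304.4 h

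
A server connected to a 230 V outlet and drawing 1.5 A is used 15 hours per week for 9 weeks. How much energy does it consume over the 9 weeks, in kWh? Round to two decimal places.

Power = 1.5 A × 230 V = 345 W = 0.345 kW
Runtime = 15 h/week × 9 weeks = 135 h
Energy = 0.345 kW × 135 h = 46.575 kWh ≈ 46.58 kWh

46.58 kWh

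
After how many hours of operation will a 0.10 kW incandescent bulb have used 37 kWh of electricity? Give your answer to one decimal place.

Hours = 37 kWh ÷ 0.1 kW = 370.0 h

370.0 h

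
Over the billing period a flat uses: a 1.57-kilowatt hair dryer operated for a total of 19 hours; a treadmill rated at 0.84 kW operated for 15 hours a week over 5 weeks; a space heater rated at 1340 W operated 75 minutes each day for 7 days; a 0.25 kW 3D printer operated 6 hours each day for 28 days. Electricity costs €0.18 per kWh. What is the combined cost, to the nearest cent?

hair dryer: 1.57 kW × 19 h = 29.83 kWh
treadmill: Runtime = 15 h/week × 5 weeks = 75 h
treadmill: 0.84 kW × 75 h = 63 kWh
space heater: Runtime = 75 min × 7 = 525 min = 8.75 h
space heater: 1.34 kW × 8.75 h = 11.725 kWh
3D printer: Runtime = 6 h/day × 28 days = 168 h
3D printer: 0.25 kW × 168 h = 42 kWh
Total energy = 146.555 kWh
Cost = 146.555 × €0.18 = €26.38

€26.38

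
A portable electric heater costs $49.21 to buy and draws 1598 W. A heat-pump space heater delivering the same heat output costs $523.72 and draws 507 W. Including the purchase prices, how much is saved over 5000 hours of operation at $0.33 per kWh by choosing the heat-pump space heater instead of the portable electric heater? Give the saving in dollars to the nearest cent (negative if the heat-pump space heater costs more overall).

$1325.64

portable electric heater: $49.21 + (1598/1000) kW × 5000 h × $0.33 = $49.21 + $2636.7 = $2685.91
heat-pump space heater: $523.72 + (507/1000) kW × 5000 h × $0.33 = $523.72 + $836.55 = $1360.27
Saving = $2685.91 − $1360.27 = $1325.64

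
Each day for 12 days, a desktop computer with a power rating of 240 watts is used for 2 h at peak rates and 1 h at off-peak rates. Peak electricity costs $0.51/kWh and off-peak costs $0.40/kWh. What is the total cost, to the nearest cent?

$4.09

Peak energy = 0.24 kW × 2 h × 12 = 5.76 kWh
Off-peak energy = 0.24 kW × 1 h × 12 = 2.88 kWh
Cost = 5.76 × $0.51 + 2.88 × $0.40 = $2.9376 + $1.152 = $4.09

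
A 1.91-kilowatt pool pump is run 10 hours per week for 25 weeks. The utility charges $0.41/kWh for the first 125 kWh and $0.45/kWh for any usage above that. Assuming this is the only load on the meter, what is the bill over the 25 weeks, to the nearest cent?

Runtime = 10 h/week × 25 weeks = 250 h
Energy = 1.91 kW × 250 h = 477.5 kWh
Tier 1 (0–125 kWh): 125 × $0.41 = $51.25
Above 125 kWh: 352.5 × $0.45 = $158.625
Bill = $209.88

$209.88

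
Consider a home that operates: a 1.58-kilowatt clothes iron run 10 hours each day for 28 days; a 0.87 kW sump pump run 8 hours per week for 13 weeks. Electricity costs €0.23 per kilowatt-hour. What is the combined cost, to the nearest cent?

€122.56

clothes iron: Runtime = 10 h/day × 28 days = 280 h
clothes iron: 1.58 kW × 280 h = 442.4 kWh
sump pump: Runtime = 8 h/week × 13 weeks = 104 h
sump pump: 0.87 kW × 104 h = 90.48 kWh
Total energy = 532.88 kWh
Cost = 532.88 × €0.23 = €122.56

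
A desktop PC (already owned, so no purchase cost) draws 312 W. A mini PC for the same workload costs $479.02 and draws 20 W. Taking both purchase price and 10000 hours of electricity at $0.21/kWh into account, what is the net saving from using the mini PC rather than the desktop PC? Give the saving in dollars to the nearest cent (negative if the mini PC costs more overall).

$134.18

desktop PC: $0.00 + (312/1000) kW × 10000 h × $0.21 = $0.00 + $655.2 = $655.2
mini PC: $479.02 + (20/1000) kW × 10000 h × $0.21 = $479.02 + $42 = $521.02
Saving = $655.2 − $521.02 = $134.18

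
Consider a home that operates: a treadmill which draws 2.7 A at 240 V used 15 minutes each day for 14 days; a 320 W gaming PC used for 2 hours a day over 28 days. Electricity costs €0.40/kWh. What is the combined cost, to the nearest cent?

€8.08

treadmill: Power = 2.7 A × 240 V = 648 W = 0.648 kW
treadmill: Runtime = 15 min × 14 = 210 min = 3.5 h
treadmill: 0.648 kW × 3.5 h = 2.268 kWh
gaming PC: Runtime = 2 h/day × 28 days = 56 h
gaming PC: 0.32 kW × 56 h = 17.92 kWh
Total energy = 20.188 kWh
Cost = 20.188 × €0.40 = €8.08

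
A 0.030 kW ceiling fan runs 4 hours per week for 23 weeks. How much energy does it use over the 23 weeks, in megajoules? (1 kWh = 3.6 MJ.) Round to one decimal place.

9.9 MJ

Runtime = 4 h/week × 23 weeks = 92 h
Energy = 0.03 kW × 92 h = 2.76 kWh
= 2.76 × 3.6 MJ = 9.9 MJ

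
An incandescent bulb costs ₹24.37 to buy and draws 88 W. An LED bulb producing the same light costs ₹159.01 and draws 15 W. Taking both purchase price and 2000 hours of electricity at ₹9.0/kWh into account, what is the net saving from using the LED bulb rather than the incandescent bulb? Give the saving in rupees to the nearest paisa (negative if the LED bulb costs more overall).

₹1179.36

incandescent bulb: ₹24.37 + (88/1000) kW × 2000 h × ₹9.0 = ₹24.37 + ₹1584 = ₹1608.37
LED bulb: ₹159.01 + (15/1000) kW × 2000 h × ₹9.0 = ₹159.01 + ₹270 = ₹429.01
Saving = ₹1608.37 − ₹429.01 = ₹1179.36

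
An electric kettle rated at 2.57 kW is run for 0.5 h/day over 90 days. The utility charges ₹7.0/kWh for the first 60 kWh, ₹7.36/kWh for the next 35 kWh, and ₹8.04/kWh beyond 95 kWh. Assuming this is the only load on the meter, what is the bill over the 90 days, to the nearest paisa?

Runtime = 0.5 h/day × 90 days = 45 h
Energy = 2.57 kW × 45 h = 115.65 kWh
Tier 1 (0–60 kWh): 60 × ₹7.0 = ₹420
Tier 2 (60–95 kWh): 35 × ₹7.36 = ₹257.6
Above 95 kWh: 20.65 × ₹8.04 = ₹166.026
Bill = ₹843.63

₹843.63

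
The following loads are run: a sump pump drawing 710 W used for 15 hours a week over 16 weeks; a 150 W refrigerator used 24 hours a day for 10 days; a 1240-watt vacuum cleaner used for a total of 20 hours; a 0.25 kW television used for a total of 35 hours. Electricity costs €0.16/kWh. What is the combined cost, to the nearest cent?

€38.39

sump pump: Runtime = 15 h/week × 16 weeks = 240 h
sump pump: 0.71 kW × 240 h = 170.4 kWh
refrigerator: Runtime = 24 h × 10 = 240 h
refrigerator: 0.15 kW × 240 h = 36 kWh
vacuum cleaner: 1.24 kW × 20 h = 24.8 kWh
television: 0.25 kW × 35 h = 8.75 kWh
Total energy = 239.95 kWh
Cost = 239.95 × €0.16 = €38.39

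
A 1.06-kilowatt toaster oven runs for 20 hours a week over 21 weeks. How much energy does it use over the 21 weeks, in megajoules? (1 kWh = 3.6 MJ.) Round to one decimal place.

Runtime = 20 h/week × 21 weeks = 420 h
Energy = 1.06 kW × 420 h = 445.2 kWh
= 445.2 × 3.6 MJ = 1602.7 MJ

1602.7 MJ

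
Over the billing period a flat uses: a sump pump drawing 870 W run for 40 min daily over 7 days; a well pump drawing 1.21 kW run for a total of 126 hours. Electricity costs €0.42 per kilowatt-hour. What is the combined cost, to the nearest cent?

sump pump: Runtime = 40 min × 7 = 280 min = 4.666666… h
sump pump: 0.87 kW × 4.666666… h = 4.06 kWh
well pump: 1.21 kW × 126 h = 152.46 kWh
Total energy = 156.52 kWh
Cost = 156.52 × €0.42 = €65.74

€65.74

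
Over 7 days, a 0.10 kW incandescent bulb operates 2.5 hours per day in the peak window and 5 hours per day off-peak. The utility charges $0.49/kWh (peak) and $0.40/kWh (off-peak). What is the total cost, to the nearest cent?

Peak energy = 0.1 kW × 2.5 h × 7 = 1.75 kWh
Off-peak energy = 0.1 kW × 5 h × 7 = 3.5 kWh
Cost = 1.75 × $0.49 + 3.5 × $0.40 = $0.8575 + $1.4 = $2.26

$2.26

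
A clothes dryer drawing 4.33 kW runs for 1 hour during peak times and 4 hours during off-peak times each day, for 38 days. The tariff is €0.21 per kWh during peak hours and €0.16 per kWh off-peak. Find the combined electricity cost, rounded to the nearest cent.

€139.86

Peak energy = 4.33 kW × 1 h × 38 = 164.54 kWh
Off-peak energy = 4.33 kW × 4 h × 38 = 658.16 kWh
Cost = 164.54 × €0.21 + 658.16 × €0.16 = €34.5534 + €105.3056 = €139.86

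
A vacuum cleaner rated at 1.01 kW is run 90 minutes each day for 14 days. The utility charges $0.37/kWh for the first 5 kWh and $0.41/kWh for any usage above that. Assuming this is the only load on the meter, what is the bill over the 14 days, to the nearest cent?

Runtime = 90 min × 14 = 1260 min = 21 h
Energy = 1.01 kW × 21 h = 21.21 kWh
Tier 1 (0–5 kWh): 5 × $0.37 = $1.85
Above 5 kWh: 16.21 × $0.41 = $6.6461
Bill = $8.50

$8.50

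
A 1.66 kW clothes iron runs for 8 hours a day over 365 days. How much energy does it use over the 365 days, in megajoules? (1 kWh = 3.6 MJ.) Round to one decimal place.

Runtime = 8 h/day × 365 days = 2920 h
Energy = 1.66 kW × 2920 h = 4847.2 kWh
= 4847.2 × 3.6 MJ = 17449.9 MJ

17449.9 MJ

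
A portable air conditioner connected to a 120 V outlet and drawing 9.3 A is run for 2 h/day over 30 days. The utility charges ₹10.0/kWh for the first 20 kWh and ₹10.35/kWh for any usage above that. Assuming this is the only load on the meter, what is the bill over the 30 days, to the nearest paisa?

₹686.04

Power = 9.3 A × 120 V = 1116 W = 1.116 kW
Runtime = 2 h/day × 30 days = 60 h
Energy = 1.116 kW × 60 h = 66.96 kWh
Tier 1 (0–20 kWh): 20 × ₹10.0 = ₹200
Above 20 kWh: 46.96 × ₹10.35 = ₹486.036
Bill = ₹686.04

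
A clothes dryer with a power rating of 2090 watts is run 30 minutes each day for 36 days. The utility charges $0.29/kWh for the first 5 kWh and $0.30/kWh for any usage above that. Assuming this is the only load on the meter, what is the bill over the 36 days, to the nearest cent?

$11.24

Runtime = 30 min × 36 = 1080 min = 18 h
Energy = 2.09 kW × 18 h = 37.62 kWh
Tier 1 (0–5 kWh): 5 × $0.29 = $1.45
Above 5 kWh: 32.62 × $0.30 = $9.786
Bill = $11.24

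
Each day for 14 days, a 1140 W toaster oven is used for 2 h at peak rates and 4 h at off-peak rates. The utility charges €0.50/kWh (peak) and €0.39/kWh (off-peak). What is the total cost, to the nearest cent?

€40.86

Peak energy = 1.14 kW × 2 h × 14 = 31.92 kWh
Off-peak energy = 1.14 kW × 4 h × 14 = 63.84 kWh
Cost = 31.92 × €0.50 + 63.84 × €0.39 = €15.96 + €24.8976 = €40.86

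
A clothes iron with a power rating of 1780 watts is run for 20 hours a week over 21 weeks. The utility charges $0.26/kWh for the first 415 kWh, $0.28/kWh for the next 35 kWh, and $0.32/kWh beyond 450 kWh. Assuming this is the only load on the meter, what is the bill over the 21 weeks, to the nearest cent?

$212.93

Runtime = 20 h/week × 21 weeks = 420 h
Energy = 1.78 kW × 420 h = 747.6 kWh
Tier 1 (0–415 kWh): 415 × $0.26 = $107.9
Tier 2 (415–450 kWh): 35 × $0.28 = $9.8
Above 450 kWh: 297.6 × $0.32 = $95.232
Bill = $212.93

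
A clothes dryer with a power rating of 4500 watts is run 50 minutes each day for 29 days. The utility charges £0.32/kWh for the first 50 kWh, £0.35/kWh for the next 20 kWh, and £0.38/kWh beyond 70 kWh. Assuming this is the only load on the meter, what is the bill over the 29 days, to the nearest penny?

£37.73

Runtime = 50 min × 29 = 1450 min = 24.166666… h
Energy = 4.5 kW × 24.166666… h = 108.75 kWh
Tier 1 (0–50 kWh): 50 × £0.32 = £16
Tier 2 (50–70 kWh): 20 × £0.35 = £7
Above 70 kWh: 38.75 × £0.38 = £14.725
Bill = £37.73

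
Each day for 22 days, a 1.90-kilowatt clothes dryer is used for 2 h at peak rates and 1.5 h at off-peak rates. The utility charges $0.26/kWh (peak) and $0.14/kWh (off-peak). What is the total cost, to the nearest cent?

$30.51

Peak energy = 1.9 kW × 2 h × 22 = 83.6 kWh
Off-peak energy = 1.9 kW × 1.5 h × 22 = 62.7 kWh
Cost = 83.6 × $0.26 + 62.7 × $0.14 = $21.736 + $8.778 = $30.51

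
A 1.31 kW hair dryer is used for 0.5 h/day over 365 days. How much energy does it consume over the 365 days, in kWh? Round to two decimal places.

Runtime = 0.5 h/day × 365 days = 182.5 h
Energy = 1.31 kW × 182.5 h = 239.075 kWh ≈ 239.08 kWh

239.08 kWh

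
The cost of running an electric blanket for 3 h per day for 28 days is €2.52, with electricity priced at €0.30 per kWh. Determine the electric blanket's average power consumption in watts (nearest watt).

100 W

Energy = €2.52 ÷ €0.30/kWh = 8.4 kWh
Runtime = 3 h/day × 28 days = 84 h
Power = 8.4 kWh ÷ 84 h = 0.1 kW = 100 W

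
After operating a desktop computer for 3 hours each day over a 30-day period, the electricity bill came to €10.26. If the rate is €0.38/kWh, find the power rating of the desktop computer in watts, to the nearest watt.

Energy = €10.26 ÷ €0.38/kWh = 27 kWh
Runtime = 3 h/day × 30 days = 90 h
Power = 27 kWh ÷ 90 h = 0.3 kW = 300 W

300 W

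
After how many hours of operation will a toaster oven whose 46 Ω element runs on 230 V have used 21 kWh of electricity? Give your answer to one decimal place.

18.3 h

Power = V²/R = 230²/46 = 1150 W = 1.15 kW
Hours = 21 kWh ÷ 1.15 kW = 18.3 h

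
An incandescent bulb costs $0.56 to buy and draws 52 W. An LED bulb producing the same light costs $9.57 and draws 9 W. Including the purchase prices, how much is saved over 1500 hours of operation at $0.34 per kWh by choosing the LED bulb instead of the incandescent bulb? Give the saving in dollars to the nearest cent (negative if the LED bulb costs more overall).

$12.92

incandescent bulb: $0.56 + (52/1000) kW × 1500 h × $0.34 = $0.56 + $26.52 = $27.08
LED bulb: $9.57 + (9/1000) kW × 1500 h × $0.34 = $9.57 + $4.59 = $14.16
Saving = $27.08 − $14.16 = $12.92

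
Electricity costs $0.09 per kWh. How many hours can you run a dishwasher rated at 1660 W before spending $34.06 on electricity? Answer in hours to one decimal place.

Energy available = $34.06 ÷ $0.09/kWh = 378.4444 kWh
Hours = 378.4444 kWh ÷ 1.66 kW = 228.0 h

228.0 h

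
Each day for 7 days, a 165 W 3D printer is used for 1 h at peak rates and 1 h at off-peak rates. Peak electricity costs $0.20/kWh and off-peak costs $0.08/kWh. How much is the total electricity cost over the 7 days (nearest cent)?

$0.32

Peak energy = 0.165 kW × 1 h × 7 = 1.155 kWh
Off-peak energy = 0.165 kW × 1 h × 7 = 1.155 kWh
Cost = 1.155 × $0.20 + 1.155 × $0.08 = $0.231 + $0.0924 = $0.32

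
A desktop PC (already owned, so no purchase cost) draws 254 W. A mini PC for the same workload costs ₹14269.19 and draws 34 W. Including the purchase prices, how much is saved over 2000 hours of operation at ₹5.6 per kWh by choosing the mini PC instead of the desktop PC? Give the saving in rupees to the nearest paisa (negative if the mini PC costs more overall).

desktop PC: ₹0.00 + (254/1000) kW × 2000 h × ₹5.6 = ₹0.00 + ₹2844.8 = ₹2844.8
mini PC: ₹14269.19 + (34/1000) kW × 2000 h × ₹5.6 = ₹14269.19 + ₹380.8 = ₹14649.99
Saving = ₹2844.8 − ₹14649.99 = −₹11805.19

-₹11805.19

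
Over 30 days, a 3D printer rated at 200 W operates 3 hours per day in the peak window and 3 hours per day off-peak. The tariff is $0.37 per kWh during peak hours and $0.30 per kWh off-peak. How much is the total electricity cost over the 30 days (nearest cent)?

Peak energy = 0.2 kW × 3 h × 30 = 18 kWh
Off-peak energy = 0.2 kW × 3 h × 30 = 18 kWh
Cost = 18 × $0.37 + 18 × $0.30 = $6.66 + $5.4 = $12.06

$12.06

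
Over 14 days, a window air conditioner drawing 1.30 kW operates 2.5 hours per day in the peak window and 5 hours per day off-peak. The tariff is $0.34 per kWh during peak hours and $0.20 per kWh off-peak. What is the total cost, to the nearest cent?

$33.67

Peak energy = 1.3 kW × 2.5 h × 14 = 45.5 kWh
Off-peak energy = 1.3 kW × 5 h × 14 = 91 kWh
Cost = 45.5 × $0.34 + 91 × $0.20 = $15.47 + $18.2 = $33.67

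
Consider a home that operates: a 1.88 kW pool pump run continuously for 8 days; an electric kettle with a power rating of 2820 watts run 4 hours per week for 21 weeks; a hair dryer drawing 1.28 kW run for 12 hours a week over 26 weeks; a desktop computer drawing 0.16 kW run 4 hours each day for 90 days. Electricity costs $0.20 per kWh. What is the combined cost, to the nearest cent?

$210.96

pool pump: Runtime = 24 h × 8 = 192 h
pool pump: 1.88 kW × 192 h = 360.96 kWh
electric kettle: Runtime = 4 h/week × 21 weeks = 84 h
electric kettle: 2.82 kW × 84 h = 236.88 kWh
hair dryer: Runtime = 12 h/week × 26 weeks = 312 h
hair dryer: 1.28 kW × 312 h = 399.36 kWh
desktop computer: Runtime = 4 h/day × 90 days = 360 h
desktop computer: 0.16 kW × 360 h = 57.6 kWh
Total energy = 1054.8 kWh
Cost = 1054.8 × $0.20 = $210.96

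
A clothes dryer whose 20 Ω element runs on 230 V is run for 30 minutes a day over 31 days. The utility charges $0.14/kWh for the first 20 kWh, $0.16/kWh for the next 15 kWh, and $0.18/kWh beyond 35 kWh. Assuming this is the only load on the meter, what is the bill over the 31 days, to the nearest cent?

$6.28

Power = V²/R = 230²/20 = 2645 W = 2.645 kW
Runtime = 30 min × 31 = 930 min = 15.5 h
Energy = 2.645 kW × 15.5 h = 40.9975 kWh
Tier 1 (0–20 kWh): 20 × $0.14 = $2.8
Tier 2 (20–35 kWh): 15 × $0.16 = $2.4
Above 35 kWh: 5.9975 × $0.18 = $1.07955
Bill = $6.28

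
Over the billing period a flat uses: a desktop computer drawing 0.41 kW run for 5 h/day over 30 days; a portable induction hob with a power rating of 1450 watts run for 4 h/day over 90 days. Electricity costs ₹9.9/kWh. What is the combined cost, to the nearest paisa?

desktop computer: Runtime = 5 h/day × 30 days = 150 h
desktop computer: 0.41 kW × 150 h = 61.5 kWh
portable induction hob: Runtime = 4 h/day × 90 days = 360 h
portable induction hob: 1.45 kW × 360 h = 522 kWh
Total energy = 583.5 kWh
Cost = 583.5 × ₹9.9 = ₹5776.65

₹5776.65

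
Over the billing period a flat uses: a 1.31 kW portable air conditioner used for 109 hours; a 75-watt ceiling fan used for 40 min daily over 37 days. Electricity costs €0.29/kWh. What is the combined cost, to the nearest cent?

€41.95

portable air conditioner: 1.31 kW × 109 h = 142.79 kWh
ceiling fan: Runtime = 40 min × 37 = 1480 min = 24.666666… h
ceiling fan: 0.075 kW × 24.666666… h = 1.85 kWh
Total energy = 144.64 kWh
Cost = 144.64 × €0.29 = €41.95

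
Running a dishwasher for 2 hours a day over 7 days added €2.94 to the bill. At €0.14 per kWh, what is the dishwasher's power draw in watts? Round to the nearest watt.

1500 W

Energy = €2.94 ÷ €0.14/kWh = 21 kWh
Runtime = 2 h/day × 7 days = 14 h
Power = 21 kWh ÷ 14 h = 1.5 kW = 1500 W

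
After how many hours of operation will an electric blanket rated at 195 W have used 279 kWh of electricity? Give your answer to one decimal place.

Hours = 279 kWh ÷ 0.195 kW = 1430.8 h

1430.8 h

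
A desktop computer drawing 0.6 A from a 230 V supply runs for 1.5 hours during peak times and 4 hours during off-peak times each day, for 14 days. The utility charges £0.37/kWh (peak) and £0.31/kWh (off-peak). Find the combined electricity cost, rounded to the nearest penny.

Power = 0.6 A × 230 V = 138 W = 0.138 kW
Peak energy = 0.138 kW × 1.5 h × 14 = 2.898 kWh
Off-peak energy = 0.138 kW × 4 h × 14 = 7.728 kWh
Cost = 2.898 × £0.37 + 7.728 × £0.31 = £1.07226 + £2.39568 = £3.47

£3.47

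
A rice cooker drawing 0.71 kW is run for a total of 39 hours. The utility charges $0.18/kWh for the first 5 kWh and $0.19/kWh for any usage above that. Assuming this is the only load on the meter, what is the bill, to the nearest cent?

$5.21

Energy = 0.71 kW × 39 h = 27.69 kWh
Tier 1 (0–5 kWh): 5 × $0.18 = $0.9
Above 5 kWh: 22.69 × $0.19 = $4.3111
Bill = $5.21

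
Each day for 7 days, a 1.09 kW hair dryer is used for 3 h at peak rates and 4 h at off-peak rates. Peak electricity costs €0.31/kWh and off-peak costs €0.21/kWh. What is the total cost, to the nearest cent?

€13.51

Peak energy = 1.09 kW × 3 h × 7 = 22.89 kWh
Off-peak energy = 1.09 kW × 4 h × 7 = 30.52 kWh
Cost = 22.89 × €0.31 + 30.52 × €0.21 = €7.0959 + €6.4092 = €13.51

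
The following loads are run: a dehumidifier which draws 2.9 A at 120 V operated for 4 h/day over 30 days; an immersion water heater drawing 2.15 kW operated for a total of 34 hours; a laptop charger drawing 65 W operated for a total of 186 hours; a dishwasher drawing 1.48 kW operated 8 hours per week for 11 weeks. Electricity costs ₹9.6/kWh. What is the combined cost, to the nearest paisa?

₹2469.02

dehumidifier: Power = 2.9 A × 120 V = 348 W = 0.348 kW
dehumidifier: Runtime = 4 h/day × 30 days = 120 h
dehumidifier: 0.348 kW × 120 h = 41.76 kWh
immersion water heater: 2.15 kW × 34 h = 73.1 kWh
laptop charger: 0.065 kW × 186 h = 12.09 kWh
dishwasher: Runtime = 8 h/week × 11 weeks = 88 h
dishwasher: 1.48 kW × 88 h = 130.24 kWh
Total energy = 257.19 kWh
Cost = 257.19 × ₹9.6 = ₹2469.02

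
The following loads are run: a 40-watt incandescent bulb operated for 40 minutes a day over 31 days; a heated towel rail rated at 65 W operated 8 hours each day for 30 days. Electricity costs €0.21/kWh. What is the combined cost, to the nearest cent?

incandescent bulb: Runtime = 40 min × 31 = 1240 min = 20.666666… h
incandescent bulb: 0.04 kW × 20.666666… h = 0.826666… kWh
heated towel rail: Runtime = 8 h/day × 30 days = 240 h
heated towel rail: 0.065 kW × 240 h = 15.6 kWh
Total energy = 16.426666… kWh
Cost = 16.426666… × €0.21 = €3.45

€3.45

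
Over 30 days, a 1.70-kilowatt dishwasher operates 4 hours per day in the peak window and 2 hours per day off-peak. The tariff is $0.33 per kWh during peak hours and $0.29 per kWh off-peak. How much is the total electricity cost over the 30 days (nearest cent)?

Peak energy = 1.7 kW × 4 h × 30 = 204 kWh
Off-peak energy = 1.7 kW × 2 h × 30 = 102 kWh
Cost = 204 × $0.33 + 102 × $0.29 = $67.32 + $29.58 = $96.90

$96.90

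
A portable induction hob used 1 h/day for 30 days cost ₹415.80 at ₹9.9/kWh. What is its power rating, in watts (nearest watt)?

1400 W

Energy = ₹415.80 ÷ ₹9.9/kWh = 42 kWh
Runtime = 1 h/day × 30 days = 30 h
Power = 42 kWh ÷ 30 h = 1.4 kW = 1400 W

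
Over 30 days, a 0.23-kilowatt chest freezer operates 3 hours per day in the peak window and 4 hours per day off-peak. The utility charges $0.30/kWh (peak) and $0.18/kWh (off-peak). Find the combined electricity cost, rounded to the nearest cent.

$11.18

Peak energy = 0.23 kW × 3 h × 30 = 20.7 kWh
Off-peak energy = 0.23 kW × 4 h × 30 = 27.6 kWh
Cost = 20.7 × $0.30 + 27.6 × $0.18 = $6.21 + $4.968 = $11.18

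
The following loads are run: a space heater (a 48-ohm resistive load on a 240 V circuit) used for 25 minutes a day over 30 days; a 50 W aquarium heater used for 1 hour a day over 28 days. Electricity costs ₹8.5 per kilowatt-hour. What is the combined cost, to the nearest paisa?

₹139.40

space heater: Power = V²/R = 240²/48 = 1200 W = 1.2 kW
space heater: Runtime = 25 min × 30 = 750 min = 12.5 h
space heater: 1.2 kW × 12.5 h = 15 kWh
aquarium heater: Runtime = 1 h/day × 28 days = 28 h
aquarium heater: 0.05 kW × 28 h = 1.4 kWh
Total energy = 16.4 kWh
Cost = 16.4 × ₹8.5 = ₹139.40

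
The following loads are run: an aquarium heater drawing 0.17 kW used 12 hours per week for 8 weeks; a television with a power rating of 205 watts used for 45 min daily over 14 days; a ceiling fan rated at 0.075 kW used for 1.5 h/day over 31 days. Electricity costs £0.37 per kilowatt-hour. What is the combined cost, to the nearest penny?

aquarium heater: Runtime = 12 h/week × 8 weeks = 96 h
aquarium heater: 0.17 kW × 96 h = 16.32 kWh
television: Runtime = 45 min × 14 = 630 min = 10.5 h
television: 0.205 kW × 10.5 h = 2.1525 kWh
ceiling fan: Runtime = 1.5 h/day × 31 days = 46.5 h
ceiling fan: 0.075 kW × 46.5 h = 3.4875 kWh
Total energy = 21.96 kWh
Cost = 21.96 × £0.37 = £8.13

£8.13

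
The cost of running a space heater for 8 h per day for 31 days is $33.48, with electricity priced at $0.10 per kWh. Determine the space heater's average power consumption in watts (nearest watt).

1350 W

Energy = $33.48 ÷ $0.10/kWh = 334.8 kWh
Runtime = 8 h/day × 31 days = 248 h
Power = 334.8 kWh ÷ 248 h = 1.35 kW = 1350 W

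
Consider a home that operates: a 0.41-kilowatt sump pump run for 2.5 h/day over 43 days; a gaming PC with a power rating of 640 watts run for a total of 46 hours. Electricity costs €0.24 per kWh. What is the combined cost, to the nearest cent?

€17.64

sump pump: Runtime = 2.5 h/day × 43 days = 107.5 h
sump pump: 0.41 kW × 107.5 h = 44.075 kWh
gaming PC: 0.64 kW × 46 h = 29.44 kWh
Total energy = 73.515 kWh
Cost = 73.515 × €0.24 = €17.64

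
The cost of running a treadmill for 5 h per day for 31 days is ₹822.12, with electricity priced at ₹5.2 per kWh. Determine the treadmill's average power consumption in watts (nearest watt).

1020 W

Energy = ₹822.12 ÷ ₹5.2/kWh = 158.1 kWh
Runtime = 5 h/day × 31 days = 155 h
Power = 158.1 kWh ÷ 155 h = 1.02 kW = 1020 W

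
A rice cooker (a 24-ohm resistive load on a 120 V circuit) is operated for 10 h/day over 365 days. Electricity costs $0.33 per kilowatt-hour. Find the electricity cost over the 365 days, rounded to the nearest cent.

Power = V²/R = 120²/24 = 600 W = 0.6 kW
Runtime = 10 h/day × 365 days = 3650 h
Energy = 0.6 kW × 3650 h = 2190 kWh
Cost = 2190 kWh × $0.33/kWh = $722.70

$722.70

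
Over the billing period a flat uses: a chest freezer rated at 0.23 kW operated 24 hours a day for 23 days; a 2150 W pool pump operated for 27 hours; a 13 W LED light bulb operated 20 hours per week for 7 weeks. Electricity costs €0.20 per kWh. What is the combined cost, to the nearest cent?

€37.37

chest freezer: Runtime = 24 h × 23 = 552 h
chest freezer: 0.23 kW × 552 h = 126.96 kWh
pool pump: 2.15 kW × 27 h = 58.05 kWh
LED light bulb: Runtime = 20 h/week × 7 weeks = 140 h
LED light bulb: 0.013 kW × 140 h = 1.82 kWh
Total energy = 186.83 kWh
Cost = 186.83 × €0.20 = €37.37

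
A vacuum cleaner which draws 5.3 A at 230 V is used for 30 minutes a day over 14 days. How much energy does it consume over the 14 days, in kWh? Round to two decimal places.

8.53 kWh

Power = 5.3 A × 230 V = 1219 W = 1.219 kW
Runtime = 30 min × 14 = 420 min = 7 h
Energy = 1.219 kW × 7 h = 8.533 kWh ≈ 8.53 kWh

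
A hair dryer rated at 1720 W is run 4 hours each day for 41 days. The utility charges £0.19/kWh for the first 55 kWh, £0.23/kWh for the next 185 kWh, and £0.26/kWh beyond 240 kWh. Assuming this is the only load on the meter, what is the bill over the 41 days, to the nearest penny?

Runtime = 4 h/day × 41 days = 164 h
Energy = 1.72 kW × 164 h = 282.08 kWh
Tier 1 (0–55 kWh): 55 × £0.19 = £10.45
Tier 2 (55–240 kWh): 185 × £0.23 = £42.55
Above 240 kWh: 42.08 × £0.26 = £10.9408
Bill = £63.94

£63.94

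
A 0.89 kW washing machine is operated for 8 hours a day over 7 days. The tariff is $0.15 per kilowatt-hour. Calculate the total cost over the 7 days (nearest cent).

Runtime = 8 h/day × 7 days = 56 h
Energy = 0.89 kW × 56 h = 49.84 kWh
Cost = 49.84 kWh × $0.15/kWh = $7.48

$7.48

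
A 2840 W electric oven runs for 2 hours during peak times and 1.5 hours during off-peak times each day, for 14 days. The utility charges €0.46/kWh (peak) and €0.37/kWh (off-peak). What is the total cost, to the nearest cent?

Peak energy = 2.84 kW × 2 h × 14 = 79.52 kWh
Off-peak energy = 2.84 kW × 1.5 h × 14 = 59.64 kWh
Cost = 79.52 × €0.46 + 59.64 × €0.37 = €36.5792 + €22.0668 = €58.65

€58.65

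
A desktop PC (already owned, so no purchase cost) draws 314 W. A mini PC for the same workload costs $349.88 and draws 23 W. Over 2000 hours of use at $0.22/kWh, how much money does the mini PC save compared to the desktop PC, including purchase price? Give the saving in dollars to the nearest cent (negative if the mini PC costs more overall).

desktop PC: $0.00 + (314/1000) kW × 2000 h × $0.22 = $0.00 + $138.16 = $138.16
mini PC: $349.88 + (23/1000) kW × 2000 h × $0.22 = $349.88 + $10.12 = $360
Saving = $138.16 − $360 = −$221.84

-$221.84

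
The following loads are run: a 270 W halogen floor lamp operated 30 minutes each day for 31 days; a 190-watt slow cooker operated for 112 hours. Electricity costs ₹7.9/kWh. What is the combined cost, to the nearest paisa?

₹201.17

halogen floor lamp: Runtime = 30 min × 31 = 930 min = 15.5 h
halogen floor lamp: 0.27 kW × 15.5 h = 4.185 kWh
slow cooker: 0.19 kW × 112 h = 21.28 kWh
Total energy = 25.465 kWh
Cost = 25.465 × ₹7.9 = ₹201.17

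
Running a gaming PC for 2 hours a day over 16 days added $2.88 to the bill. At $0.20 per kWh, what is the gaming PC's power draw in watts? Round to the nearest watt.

450 W

Energy = $2.88 ÷ $0.20/kWh = 14.4 kWh
Runtime = 2 h/day × 16 days = 32 h
Power = 14.4 kWh ÷ 32 h = 0.45 kW = 450 W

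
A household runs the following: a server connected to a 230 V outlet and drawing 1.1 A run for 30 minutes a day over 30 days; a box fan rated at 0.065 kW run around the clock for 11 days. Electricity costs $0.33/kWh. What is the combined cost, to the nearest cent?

server: Power = 1.1 A × 230 V = 253 W = 0.253 kW
server: Runtime = 30 min × 30 = 900 min = 15 h
server: 0.253 kW × 15 h = 3.795 kWh
box fan: Runtime = 24 h × 11 = 264 h
box fan: 0.065 kW × 264 h = 17.16 kWh
Total energy = 20.955 kWh
Cost = 20.955 × $0.33 = $6.92

$6.92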